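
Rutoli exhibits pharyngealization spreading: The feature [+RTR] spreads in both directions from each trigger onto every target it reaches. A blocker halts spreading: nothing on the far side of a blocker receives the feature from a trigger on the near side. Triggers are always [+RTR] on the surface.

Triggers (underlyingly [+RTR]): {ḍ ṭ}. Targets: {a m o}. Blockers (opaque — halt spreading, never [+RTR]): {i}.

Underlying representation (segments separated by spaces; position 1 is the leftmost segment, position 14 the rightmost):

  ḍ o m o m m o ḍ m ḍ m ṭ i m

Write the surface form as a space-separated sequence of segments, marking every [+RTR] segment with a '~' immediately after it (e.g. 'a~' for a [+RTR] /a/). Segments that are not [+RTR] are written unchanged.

From /ḍ/ at 1 rightward: 2 /o/ → [+RTR]; 3 /m/ → [+RTR]; 4 /o/ → [+RTR]; 5 /m/ → [+RTR]; 6 /m/ → [+RTR]; 7 /o/ → [+RTR]; 8 /ḍ/ is itself a trigger — this domain ends here.
From /ḍ/ at 1 leftward: word edge.
From /ḍ/ at 8 rightward: 9 /m/ → [+RTR]; 10 /ḍ/ is itself a trigger — this domain ends here.
From /ḍ/ at 8 leftward: 7 /o/ → [+RTR]; 6 /m/ → [+RTR]; 5 /m/ → [+RTR]; 4 /o/ → [+RTR]; 3 /m/ → [+RTR]; 2 /o/ → [+RTR]; 1 /ḍ/ is itself a trigger — this domain ends here.
From /ḍ/ at 10 rightward: 11 /m/ → [+RTR]; 12 /ṭ/ is itself a trigger — this domain ends here.
From /ḍ/ at 10 leftward: 9 /m/ → [+RTR]; 8 /ḍ/ is itself a trigger — this domain ends here.
From /ṭ/ at 12 rightward: 13 /i/ blocks.
From /ṭ/ at 12 leftward: 11 /m/ → [+RTR]; 10 /ḍ/ is itself a trigger — this domain ends here.
Target with no active source: position 14 stays [-emphatic].
[+RTR] positions on the surface: 1 2 3 4 5 6 7 8 9 10 11 12.

ḍ~ o~ m~ o~ m~ m~ o~ ḍ~ m~ ḍ~ m~ ṭ~ i m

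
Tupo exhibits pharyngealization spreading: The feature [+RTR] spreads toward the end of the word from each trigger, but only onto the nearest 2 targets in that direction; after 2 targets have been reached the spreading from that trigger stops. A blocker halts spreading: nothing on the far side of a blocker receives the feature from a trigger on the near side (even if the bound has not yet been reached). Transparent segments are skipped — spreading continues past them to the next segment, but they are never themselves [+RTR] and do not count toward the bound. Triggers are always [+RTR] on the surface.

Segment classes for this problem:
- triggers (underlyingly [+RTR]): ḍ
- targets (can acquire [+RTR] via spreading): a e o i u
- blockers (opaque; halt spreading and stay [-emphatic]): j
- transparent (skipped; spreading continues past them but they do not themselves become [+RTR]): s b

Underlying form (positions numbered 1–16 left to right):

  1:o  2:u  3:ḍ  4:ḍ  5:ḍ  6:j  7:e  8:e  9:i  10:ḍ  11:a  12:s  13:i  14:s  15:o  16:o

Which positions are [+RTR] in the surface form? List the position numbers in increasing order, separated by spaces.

From /ḍ/ at 3 rightward: 4 /ḍ/ is itself a trigger — this domain ends here.
From /ḍ/ at 4 rightward: 5 /ḍ/ is itself a trigger — this domain ends here.
From /ḍ/ at 5 rightward: 6 /j/ blocks.
From /ḍ/ at 10 rightward: 11 /a/ → [+RTR]; 12 /s/ transparent; 13 /i/ → [+RTR]; bound reached.
Targets with no active source: positions 1 2 7 8 9 15 16 stay [-emphatic].

3 4 5 10 11 13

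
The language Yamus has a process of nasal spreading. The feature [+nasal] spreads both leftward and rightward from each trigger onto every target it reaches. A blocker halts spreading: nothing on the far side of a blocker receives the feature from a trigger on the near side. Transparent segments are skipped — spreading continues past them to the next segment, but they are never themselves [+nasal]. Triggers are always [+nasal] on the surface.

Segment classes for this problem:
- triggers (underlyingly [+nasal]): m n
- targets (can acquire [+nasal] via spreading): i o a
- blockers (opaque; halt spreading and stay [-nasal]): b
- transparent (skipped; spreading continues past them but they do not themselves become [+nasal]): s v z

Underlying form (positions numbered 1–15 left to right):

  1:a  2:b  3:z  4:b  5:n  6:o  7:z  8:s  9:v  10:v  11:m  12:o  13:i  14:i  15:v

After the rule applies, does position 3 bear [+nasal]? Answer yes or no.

no

From /n/ at 5 rightward: 6 /o/ → [+nasal]; 7 /z/ transparent; 8 /s/ transparent; 9 /v/ transparent; 10 /v/ transparent; 11 /m/ is itself a trigger — this domain ends here.
From /n/ at 5 leftward: 4 /b/ blocks.
From /m/ at 11 rightward: 12 /o/ → [+nasal]; 13 /i/ → [+nasal]; 14 /i/ → [+nasal]; 15 /v/ transparent; word edge.
From /m/ at 11 leftward: 10 /v/ transparent; 9 /v/ transparent; 8 /s/ transparent; 7 /z/ transparent; 6 /o/ → [+nasal]; 5 /n/ is itself a trigger — this domain ends here.
Target with no active source: position 1 stays [-nasal].
[+nasal] positions on the surface: 5 6 11 12 13 14.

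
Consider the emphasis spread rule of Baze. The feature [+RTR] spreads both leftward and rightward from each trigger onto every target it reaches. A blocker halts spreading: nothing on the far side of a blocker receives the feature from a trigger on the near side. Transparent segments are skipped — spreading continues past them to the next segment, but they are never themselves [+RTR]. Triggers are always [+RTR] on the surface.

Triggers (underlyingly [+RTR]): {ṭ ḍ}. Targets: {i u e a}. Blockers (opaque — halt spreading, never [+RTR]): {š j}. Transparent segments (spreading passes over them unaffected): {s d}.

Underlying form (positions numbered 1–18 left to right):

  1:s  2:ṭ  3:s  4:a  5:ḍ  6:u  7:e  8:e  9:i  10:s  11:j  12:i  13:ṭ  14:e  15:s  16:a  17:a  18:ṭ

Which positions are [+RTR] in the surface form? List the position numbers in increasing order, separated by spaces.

From /ṭ/ at 2 rightward: 3 /s/ transparent; 4 /a/ → [+RTR]; 5 /ḍ/ is itself a trigger — this domain ends here.
From /ṭ/ at 2 leftward: 1 /s/ transparent; word edge.
From /ḍ/ at 5 rightward: 6 /u/ → [+RTR]; 7 /e/ → [+RTR]; 8 /e/ → [+RTR]; 9 /i/ → [+RTR]; 10 /s/ transparent; 11 /j/ blocks.
From /ḍ/ at 5 leftward: 4 /a/ → [+RTR]; 3 /s/ transparent; 2 /ṭ/ is itself a trigger — this domain ends here.
From /ṭ/ at 13 rightward: 14 /e/ → [+RTR]; 15 /s/ transparent; 16 /a/ → [+RTR]; 17 /a/ → [+RTR]; 18 /ṭ/ is itself a trigger — this domain ends here.
From /ṭ/ at 13 leftward: 12 /i/ → [+RTR]; 11 /j/ blocks.
From /ṭ/ at 18 rightward: word edge.
From /ṭ/ at 18 leftward: 17 /a/ → [+RTR]; 16 /a/ → [+RTR]; 15 /s/ transparent; 14 /e/ → [+RTR]; 13 /ṭ/ is itself a trigger — this domain ends here.

2 4 5 6 7 8 9 12 13 14 16 17 18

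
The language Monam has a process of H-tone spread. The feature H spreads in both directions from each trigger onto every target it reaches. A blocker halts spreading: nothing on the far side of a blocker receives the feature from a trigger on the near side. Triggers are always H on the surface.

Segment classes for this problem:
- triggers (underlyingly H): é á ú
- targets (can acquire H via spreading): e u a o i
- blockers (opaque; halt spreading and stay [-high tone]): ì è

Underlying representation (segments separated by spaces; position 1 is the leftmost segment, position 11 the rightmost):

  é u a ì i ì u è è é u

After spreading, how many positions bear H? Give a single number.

From /é/ at 1 rightward: 2 /u/ → H; 3 /a/ → H; 4 /ì/ blocks.
From /é/ at 1 leftward: word edge.
From /é/ at 10 rightward: 11 /u/ → H; word edge.
From /é/ at 10 leftward: 9 /è/ blocks.
Targets with no active source: positions 5 7 stay [-high tone].
H positions on the surface: 1 2 3 10 11.

5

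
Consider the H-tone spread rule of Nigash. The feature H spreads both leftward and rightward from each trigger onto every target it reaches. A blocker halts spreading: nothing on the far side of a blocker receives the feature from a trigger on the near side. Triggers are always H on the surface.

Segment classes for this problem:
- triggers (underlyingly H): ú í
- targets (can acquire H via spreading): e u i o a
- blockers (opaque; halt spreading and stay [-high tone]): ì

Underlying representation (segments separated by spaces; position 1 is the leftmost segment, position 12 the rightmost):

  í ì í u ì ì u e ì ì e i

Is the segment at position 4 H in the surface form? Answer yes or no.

yes

From /í/ at 1 rightward: 2 /ì/ blocks.
From /í/ at 1 leftward: word edge.
From /í/ at 3 rightward: 4 /u/ → H; 5 /ì/ blocks.
From /í/ at 3 leftward: 2 /ì/ blocks.
Targets with no active source: positions 7 8 11 12 stay [-high tone].
H positions on the surface: 1 3 4.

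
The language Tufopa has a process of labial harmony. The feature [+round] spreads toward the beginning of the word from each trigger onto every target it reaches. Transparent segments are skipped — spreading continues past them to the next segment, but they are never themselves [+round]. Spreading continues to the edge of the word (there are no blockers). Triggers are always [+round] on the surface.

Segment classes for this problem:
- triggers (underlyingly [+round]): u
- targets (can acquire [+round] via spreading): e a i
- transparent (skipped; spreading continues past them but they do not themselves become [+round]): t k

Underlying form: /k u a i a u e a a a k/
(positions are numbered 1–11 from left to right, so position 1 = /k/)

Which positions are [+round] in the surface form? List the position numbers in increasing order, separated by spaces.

From /u/ at 2 leftward: 1 /k/ transparent; word edge.
From /u/ at 6 leftward: 5 /a/ → [+round]; 4 /i/ → [+round]; 3 /a/ → [+round]; 2 /u/ is itself a trigger — this domain ends here.
Targets with no active source: positions 7 8 9 10 stay [-round].

2 3 4 5 6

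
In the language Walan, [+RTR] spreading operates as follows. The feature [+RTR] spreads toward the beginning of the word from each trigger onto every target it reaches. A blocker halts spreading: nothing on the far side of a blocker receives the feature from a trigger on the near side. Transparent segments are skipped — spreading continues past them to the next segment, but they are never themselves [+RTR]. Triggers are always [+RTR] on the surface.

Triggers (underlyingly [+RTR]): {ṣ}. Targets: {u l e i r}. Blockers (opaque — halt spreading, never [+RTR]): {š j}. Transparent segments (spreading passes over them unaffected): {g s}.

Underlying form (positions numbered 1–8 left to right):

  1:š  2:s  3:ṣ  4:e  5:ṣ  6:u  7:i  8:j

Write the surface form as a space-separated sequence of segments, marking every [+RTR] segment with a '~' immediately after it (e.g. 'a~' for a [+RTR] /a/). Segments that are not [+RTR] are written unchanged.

š s ṣ~ e~ ṣ~ u i j

From /ṣ/ at 3 leftward: 2 /s/ transparent; 1 /š/ blocks.
From /ṣ/ at 5 leftward: 4 /e/ → [+RTR]; 3 /ṣ/ is itself a trigger — this domain ends here.
Targets with no active source: positions 6 7 stay [-emphatic].
[+RTR] positions on the surface: 3 4 5.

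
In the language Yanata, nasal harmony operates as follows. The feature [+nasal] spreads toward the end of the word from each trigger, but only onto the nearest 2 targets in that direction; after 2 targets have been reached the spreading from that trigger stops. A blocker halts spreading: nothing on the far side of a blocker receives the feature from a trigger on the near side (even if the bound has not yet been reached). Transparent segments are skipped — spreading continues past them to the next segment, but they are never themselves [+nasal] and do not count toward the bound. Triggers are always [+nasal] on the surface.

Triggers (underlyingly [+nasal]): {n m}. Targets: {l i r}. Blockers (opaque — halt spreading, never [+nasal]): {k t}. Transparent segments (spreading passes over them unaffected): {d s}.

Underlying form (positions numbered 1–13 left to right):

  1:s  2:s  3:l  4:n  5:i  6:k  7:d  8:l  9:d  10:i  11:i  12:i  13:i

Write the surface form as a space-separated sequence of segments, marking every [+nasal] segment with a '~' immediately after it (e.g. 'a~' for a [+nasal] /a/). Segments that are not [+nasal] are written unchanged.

From /n/ at 4 rightward: 5 /i/ → [+nasal]; 6 /k/ blocks.
Targets with no active source: positions 3 8 10 11 12 13 stay [-nasal].
[+nasal] positions on the surface: 4 5.

s s l n~ i~ k d l d i i i i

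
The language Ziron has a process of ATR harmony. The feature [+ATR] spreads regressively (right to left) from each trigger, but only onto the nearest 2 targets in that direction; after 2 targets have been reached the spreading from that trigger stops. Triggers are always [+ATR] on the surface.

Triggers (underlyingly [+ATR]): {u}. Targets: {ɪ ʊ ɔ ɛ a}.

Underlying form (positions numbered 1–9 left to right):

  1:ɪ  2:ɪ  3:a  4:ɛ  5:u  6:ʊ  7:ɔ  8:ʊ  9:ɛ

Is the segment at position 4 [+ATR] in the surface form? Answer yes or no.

yes

From /u/ at 5 leftward: 4 /ɛ/ → [+ATR]; 3 /a/ → [+ATR]; bound reached.
Targets with no active source: positions 1 2 6 7 8 9 stay [-ATR].
[+ATR] positions on the surface: 3 4 5.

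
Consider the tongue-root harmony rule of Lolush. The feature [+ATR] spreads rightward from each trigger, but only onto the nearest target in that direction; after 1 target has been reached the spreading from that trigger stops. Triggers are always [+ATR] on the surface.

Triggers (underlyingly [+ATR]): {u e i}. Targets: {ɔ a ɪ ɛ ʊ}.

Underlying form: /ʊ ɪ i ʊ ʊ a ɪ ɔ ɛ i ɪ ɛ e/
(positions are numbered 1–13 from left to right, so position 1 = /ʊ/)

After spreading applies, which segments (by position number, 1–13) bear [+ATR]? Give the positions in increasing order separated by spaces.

From /i/ at 3 rightward: 4 /ʊ/ → [+ATR]; bound reached.
From /i/ at 10 rightward: 11 /ɪ/ → [+ATR]; bound reached.
From /e/ at 13 rightward: word edge.
Targets with no active source: positions 1 2 5 6 7 8 9 12 stay [-ATR].

3 4 10 11 13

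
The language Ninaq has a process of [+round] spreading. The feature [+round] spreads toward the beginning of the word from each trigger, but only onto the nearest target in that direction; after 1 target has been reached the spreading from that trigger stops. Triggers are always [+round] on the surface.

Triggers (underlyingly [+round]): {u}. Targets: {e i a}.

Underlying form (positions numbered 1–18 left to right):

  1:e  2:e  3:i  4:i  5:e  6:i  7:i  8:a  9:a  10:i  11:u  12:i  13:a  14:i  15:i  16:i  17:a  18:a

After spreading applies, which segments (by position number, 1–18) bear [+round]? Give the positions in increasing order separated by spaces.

From /u/ at 11 leftward: 10 /i/ → [+round]; bound reached.
Targets with no active source: positions 1 2 3 4 5 6 7 8 9 12 13 14 15 16 17 18 stay [-round].

10 11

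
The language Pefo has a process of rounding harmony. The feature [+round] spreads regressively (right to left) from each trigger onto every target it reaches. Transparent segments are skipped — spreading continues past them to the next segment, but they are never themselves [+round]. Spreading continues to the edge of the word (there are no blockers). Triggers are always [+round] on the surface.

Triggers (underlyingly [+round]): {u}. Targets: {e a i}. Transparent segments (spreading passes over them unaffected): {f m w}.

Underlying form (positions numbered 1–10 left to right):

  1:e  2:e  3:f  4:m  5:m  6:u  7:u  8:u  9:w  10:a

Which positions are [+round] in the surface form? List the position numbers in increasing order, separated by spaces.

From /u/ at 6 leftward: 5 /m/ transparent; 4 /m/ transparent; 3 /f/ transparent; 2 /e/ → [+round]; 1 /e/ → [+round]; word edge.
From /u/ at 7 leftward: 6 /u/ is itself a trigger — this domain ends here.
From /u/ at 8 leftward: 7 /u/ is itself a trigger — this domain ends here.
Target with no active source: position 10 stays [-round].

1 2 6 7 8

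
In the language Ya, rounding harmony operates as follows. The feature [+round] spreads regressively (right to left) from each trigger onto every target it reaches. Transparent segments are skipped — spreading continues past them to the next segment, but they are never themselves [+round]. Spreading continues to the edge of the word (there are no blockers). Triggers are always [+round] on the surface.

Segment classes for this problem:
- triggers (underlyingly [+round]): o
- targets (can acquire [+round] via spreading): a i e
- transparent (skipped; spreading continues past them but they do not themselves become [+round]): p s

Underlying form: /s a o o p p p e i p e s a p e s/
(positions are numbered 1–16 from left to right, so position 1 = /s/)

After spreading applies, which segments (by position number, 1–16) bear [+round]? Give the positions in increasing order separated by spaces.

From /o/ at 3 leftward: 2 /a/ → [+round]; 1 /s/ transparent; word edge.
From /o/ at 4 leftward: 3 /o/ is itself a trigger — this domain ends here.
Targets with no active source: positions 8 9 11 13 15 stay [-round].

2 3 4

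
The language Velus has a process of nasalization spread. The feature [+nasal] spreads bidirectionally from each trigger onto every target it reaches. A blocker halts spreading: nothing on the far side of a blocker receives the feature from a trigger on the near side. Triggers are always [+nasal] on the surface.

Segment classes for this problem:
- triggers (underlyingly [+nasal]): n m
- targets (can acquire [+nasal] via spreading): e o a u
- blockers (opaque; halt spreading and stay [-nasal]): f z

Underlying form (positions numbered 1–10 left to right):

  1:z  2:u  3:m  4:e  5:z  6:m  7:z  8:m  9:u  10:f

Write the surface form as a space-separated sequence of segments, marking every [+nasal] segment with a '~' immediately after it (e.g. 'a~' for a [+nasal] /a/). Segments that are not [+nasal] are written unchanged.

z u~ m~ e~ z m~ z m~ u~ f

From /m/ at 3 rightward: 4 /e/ → [+nasal]; 5 /z/ blocks.
From /m/ at 3 leftward: 2 /u/ → [+nasal]; 1 /z/ blocks.
From /m/ at 6 rightward: 7 /z/ blocks.
From /m/ at 6 leftward: 5 /z/ blocks.
From /m/ at 8 rightward: 9 /u/ → [+nasal]; 10 /f/ blocks.
From /m/ at 8 leftward: 7 /z/ blocks.
[+nasal] positions on the surface: 2 3 4 6 8 9.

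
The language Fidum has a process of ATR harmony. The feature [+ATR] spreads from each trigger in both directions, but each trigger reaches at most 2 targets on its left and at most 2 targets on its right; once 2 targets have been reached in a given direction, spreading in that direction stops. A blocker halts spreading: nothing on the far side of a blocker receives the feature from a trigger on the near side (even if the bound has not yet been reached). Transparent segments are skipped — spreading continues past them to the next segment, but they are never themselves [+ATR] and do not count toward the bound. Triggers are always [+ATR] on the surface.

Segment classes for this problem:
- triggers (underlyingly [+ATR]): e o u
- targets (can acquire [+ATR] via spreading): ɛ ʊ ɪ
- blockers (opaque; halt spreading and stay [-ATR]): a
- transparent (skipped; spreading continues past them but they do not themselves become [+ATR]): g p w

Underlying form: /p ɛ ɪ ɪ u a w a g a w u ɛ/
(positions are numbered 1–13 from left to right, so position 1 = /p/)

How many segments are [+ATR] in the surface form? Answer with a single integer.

5

From /u/ at 5 rightward: 6 /a/ blocks.
From /u/ at 5 leftward: 4 /ɪ/ → [+ATR]; 3 /ɪ/ → [+ATR]; bound reached.
From /u/ at 12 rightward: 13 /ɛ/ → [+ATR]; word edge.
From /u/ at 12 leftward: 11 /w/ transparent; 10 /a/ blocks.
Target with no active source: position 2 stays [-ATR].
[+ATR] positions on the surface: 3 4 5 12 13.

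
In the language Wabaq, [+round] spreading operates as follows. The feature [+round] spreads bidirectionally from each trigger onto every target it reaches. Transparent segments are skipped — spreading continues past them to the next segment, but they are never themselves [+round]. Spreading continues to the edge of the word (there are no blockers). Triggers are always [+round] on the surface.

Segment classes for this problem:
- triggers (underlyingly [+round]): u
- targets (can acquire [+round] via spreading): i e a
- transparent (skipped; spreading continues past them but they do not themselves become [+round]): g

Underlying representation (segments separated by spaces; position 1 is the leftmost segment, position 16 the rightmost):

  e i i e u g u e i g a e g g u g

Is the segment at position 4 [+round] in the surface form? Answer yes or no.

From /u/ at 5 rightward: 6 /g/ transparent; 7 /u/ is itself a trigger — this domain ends here.
From /u/ at 5 leftward: 4 /e/ → [+round]; 3 /i/ → [+round]; 2 /i/ → [+round]; 1 /e/ → [+round]; word edge.
From /u/ at 7 rightward: 8 /e/ → [+round]; 9 /i/ → [+round]; 10 /g/ transparent; 11 /a/ → [+round]; 12 /e/ → [+round]; 13 /g/ transparent; 14 /g/ transparent; 15 /u/ is itself a trigger — this domain ends here.
From /u/ at 7 leftward: 6 /g/ transparent; 5 /u/ is itself a trigger — this domain ends here.
From /u/ at 15 rightward: 16 /g/ transparent; word edge.
From /u/ at 15 leftward: 14 /g/ transparent; 13 /g/ transparent; 12 /e/ → [+round]; 11 /a/ → [+round]; 10 /g/ transparent; 9 /i/ → [+round]; 8 /e/ → [+round]; 7 /u/ is itself a trigger — this domain ends here.
[+round] positions on the surface: 1 2 3 4 5 7 8 9 11 12 15.

yes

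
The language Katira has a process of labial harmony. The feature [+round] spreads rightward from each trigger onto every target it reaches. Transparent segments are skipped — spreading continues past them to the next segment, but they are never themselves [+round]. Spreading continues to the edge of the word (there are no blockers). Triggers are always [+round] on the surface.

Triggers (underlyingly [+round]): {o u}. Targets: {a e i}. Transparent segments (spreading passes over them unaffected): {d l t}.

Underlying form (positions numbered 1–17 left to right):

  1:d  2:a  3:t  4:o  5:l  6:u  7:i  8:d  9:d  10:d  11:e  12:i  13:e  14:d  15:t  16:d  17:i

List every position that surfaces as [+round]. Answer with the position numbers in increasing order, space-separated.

4 6 7 11 12 13 17

From /o/ at 4 rightward: 5 /l/ transparent; 6 /u/ is itself a trigger — this domain ends here.
From /u/ at 6 rightward: 7 /i/ → [+round]; 8 /d/ transparent; 9 /d/ transparent; 10 /d/ transparent; 11 /e/ → [+round]; 12 /i/ → [+round]; 13 /e/ → [+round]; 14 /d/ transparent; 15 /t/ transparent; 16 /d/ transparent; 17 /i/ → [+round]; word edge.
Target with no active source: position 2 stays [-round].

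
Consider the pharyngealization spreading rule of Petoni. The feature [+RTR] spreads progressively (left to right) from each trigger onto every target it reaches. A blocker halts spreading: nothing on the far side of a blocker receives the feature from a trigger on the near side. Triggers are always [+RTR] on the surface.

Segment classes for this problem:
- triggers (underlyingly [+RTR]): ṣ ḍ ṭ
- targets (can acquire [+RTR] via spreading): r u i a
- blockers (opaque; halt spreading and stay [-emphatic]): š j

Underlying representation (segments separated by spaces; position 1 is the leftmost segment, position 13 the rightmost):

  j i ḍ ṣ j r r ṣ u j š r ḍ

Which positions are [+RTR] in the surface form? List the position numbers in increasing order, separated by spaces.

From /ḍ/ at 3 rightward: 4 /ṣ/ is itself a trigger — this domain ends here.
From /ṣ/ at 4 rightward: 5 /j/ blocks.
From /ṣ/ at 8 rightward: 9 /u/ → [+RTR]; 10 /j/ blocks.
From /ḍ/ at 13 rightward: word edge.
Targets with no active source: positions 2 6 7 12 stay [-emphatic].

3 4 8 9 13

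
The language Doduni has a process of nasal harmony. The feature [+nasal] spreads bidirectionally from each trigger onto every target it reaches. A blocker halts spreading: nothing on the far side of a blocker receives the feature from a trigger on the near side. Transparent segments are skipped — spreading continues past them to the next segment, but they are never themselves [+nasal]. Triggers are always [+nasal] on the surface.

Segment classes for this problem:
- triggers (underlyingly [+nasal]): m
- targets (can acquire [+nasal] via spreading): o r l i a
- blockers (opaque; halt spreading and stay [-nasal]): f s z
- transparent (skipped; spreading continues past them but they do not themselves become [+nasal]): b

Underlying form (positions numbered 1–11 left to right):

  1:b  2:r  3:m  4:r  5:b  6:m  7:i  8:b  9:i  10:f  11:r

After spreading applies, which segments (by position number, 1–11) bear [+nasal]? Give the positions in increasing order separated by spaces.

From /m/ at 3 rightward: 4 /r/ → [+nasal]; 5 /b/ transparent; 6 /m/ is itself a trigger — this domain ends here.
From /m/ at 3 leftward: 2 /r/ → [+nasal]; 1 /b/ transparent; word edge.
From /m/ at 6 rightward: 7 /i/ → [+nasal]; 8 /b/ transparent; 9 /i/ → [+nasal]; 10 /f/ blocks.
From /m/ at 6 leftward: 5 /b/ transparent; 4 /r/ → [+nasal]; 3 /m/ is itself a trigger — this domain ends here.
Target with no active source: position 11 stays [-nasal].

2 3 4 6 7 9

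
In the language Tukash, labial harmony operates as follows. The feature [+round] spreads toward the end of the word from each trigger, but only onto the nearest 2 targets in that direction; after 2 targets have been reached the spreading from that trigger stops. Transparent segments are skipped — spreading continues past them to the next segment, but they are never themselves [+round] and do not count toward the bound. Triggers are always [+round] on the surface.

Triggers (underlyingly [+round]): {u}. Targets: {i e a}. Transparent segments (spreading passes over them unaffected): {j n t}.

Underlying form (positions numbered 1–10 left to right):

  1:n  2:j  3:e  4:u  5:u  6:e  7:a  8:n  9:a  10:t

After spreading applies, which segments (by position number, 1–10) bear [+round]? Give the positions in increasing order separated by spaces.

From /u/ at 4 rightward: 5 /u/ is itself a trigger — this domain ends here.
From /u/ at 5 rightward: 6 /e/ → [+round]; 7 /a/ → [+round]; bound reached.
Targets with no active source: positions 3 9 stay [-round].

4 5 6 7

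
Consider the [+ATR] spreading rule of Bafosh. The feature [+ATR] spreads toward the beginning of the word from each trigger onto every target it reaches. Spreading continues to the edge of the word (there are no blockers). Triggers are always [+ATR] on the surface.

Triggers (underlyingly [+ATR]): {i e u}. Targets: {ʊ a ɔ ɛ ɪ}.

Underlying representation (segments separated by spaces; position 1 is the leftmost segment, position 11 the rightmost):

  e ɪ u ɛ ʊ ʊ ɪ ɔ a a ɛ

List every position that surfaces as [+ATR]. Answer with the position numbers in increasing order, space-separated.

From /e/ at 1 leftward: word edge.
From /u/ at 3 leftward: 2 /ɪ/ → [+ATR]; 1 /e/ is itself a trigger — this domain ends here.
Targets with no active source: positions 4 5 6 7 8 9 10 11 stay [-ATR].

1 2 3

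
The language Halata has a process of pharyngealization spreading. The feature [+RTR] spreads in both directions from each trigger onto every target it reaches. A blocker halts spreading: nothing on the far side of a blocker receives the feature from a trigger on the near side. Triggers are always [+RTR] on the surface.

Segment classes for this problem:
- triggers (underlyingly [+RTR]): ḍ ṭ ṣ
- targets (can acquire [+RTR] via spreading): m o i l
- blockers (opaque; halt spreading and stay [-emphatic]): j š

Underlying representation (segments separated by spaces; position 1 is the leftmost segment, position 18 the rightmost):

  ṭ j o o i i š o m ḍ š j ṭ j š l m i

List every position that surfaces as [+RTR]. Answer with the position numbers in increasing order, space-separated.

From /ṭ/ at 1 rightward: 2 /j/ blocks.
From /ṭ/ at 1 leftward: word edge.
From /ḍ/ at 10 rightward: 11 /š/ blocks.
From /ḍ/ at 10 leftward: 9 /m/ → [+RTR]; 8 /o/ → [+RTR]; 7 /š/ blocks.
From /ṭ/ at 13 rightward: 14 /j/ blocks.
From /ṭ/ at 13 leftward: 12 /j/ blocks.
Targets with no active source: positions 3 4 5 6 16 17 18 stay [-emphatic].

1 8 9 10 13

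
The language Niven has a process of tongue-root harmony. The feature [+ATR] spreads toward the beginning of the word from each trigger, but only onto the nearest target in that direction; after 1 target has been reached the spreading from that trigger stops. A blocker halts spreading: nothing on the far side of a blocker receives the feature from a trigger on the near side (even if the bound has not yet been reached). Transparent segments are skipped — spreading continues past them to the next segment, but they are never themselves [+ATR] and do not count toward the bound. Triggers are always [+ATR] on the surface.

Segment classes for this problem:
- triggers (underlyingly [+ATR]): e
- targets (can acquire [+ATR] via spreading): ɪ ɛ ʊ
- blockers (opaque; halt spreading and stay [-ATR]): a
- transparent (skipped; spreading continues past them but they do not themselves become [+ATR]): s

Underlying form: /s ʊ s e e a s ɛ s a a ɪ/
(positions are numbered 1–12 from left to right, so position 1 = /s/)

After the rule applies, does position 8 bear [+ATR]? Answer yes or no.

no

From /e/ at 4 leftward: 3 /s/ transparent; 2 /ʊ/ → [+ATR]; bound reached.
From /e/ at 5 leftward: 4 /e/ is itself a trigger — this domain ends here.
Targets with no active source: positions 8 12 stay [-ATR].
[+ATR] positions on the surface: 2 4 5.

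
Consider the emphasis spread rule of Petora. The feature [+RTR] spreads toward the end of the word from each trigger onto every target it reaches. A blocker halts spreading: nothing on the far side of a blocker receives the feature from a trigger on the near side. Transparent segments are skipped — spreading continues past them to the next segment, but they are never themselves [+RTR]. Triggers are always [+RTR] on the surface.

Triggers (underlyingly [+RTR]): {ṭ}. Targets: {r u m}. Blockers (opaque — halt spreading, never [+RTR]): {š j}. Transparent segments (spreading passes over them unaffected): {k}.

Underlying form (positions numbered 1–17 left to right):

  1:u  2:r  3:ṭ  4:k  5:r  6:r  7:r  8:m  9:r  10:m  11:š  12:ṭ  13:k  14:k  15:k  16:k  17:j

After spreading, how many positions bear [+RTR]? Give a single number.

From /ṭ/ at 3 rightward: 4 /k/ transparent; 5 /r/ → [+RTR]; 6 /r/ → [+RTR]; 7 /r/ → [+RTR]; 8 /m/ → [+RTR]; 9 /r/ → [+RTR]; 10 /m/ → [+RTR]; 11 /š/ blocks.
From /ṭ/ at 12 rightward: 13 /k/ transparent; 14 /k/ transparent; 15 /k/ transparent; 16 /k/ transparent; 17 /j/ blocks.
Targets with no active source: positions 1 2 stay [-emphatic].
[+RTR] positions on the surface: 3 5 6 7 8 9 10 12.

8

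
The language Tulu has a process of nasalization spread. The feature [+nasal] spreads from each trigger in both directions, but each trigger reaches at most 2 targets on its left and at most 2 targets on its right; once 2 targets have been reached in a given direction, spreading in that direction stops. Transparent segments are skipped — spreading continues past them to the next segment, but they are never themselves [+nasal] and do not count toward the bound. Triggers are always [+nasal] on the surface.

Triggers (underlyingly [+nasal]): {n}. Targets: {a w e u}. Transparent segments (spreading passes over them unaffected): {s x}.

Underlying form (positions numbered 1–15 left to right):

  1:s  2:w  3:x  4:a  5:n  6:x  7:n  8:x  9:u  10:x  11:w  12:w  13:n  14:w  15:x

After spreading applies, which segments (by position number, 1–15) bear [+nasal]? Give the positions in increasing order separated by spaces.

2 4 5 7 9 11 12 13 14

From /n/ at 5 rightward: 6 /x/ transparent; 7 /n/ is itself a trigger — this domain ends here.
From /n/ at 5 leftward: 4 /a/ → [+nasal]; 3 /x/ transparent; 2 /w/ → [+nasal]; bound reached.
From /n/ at 7 rightward: 8 /x/ transparent; 9 /u/ → [+nasal]; 10 /x/ transparent; 11 /w/ → [+nasal]; bound reached.
From /n/ at 7 leftward: 6 /x/ transparent; 5 /n/ is itself a trigger — this domain ends here.
From /n/ at 13 rightward: 14 /w/ → [+nasal]; 15 /x/ transparent; word edge.
From /n/ at 13 leftward: 12 /w/ → [+nasal]; 11 /w/ → [+nasal]; bound reached.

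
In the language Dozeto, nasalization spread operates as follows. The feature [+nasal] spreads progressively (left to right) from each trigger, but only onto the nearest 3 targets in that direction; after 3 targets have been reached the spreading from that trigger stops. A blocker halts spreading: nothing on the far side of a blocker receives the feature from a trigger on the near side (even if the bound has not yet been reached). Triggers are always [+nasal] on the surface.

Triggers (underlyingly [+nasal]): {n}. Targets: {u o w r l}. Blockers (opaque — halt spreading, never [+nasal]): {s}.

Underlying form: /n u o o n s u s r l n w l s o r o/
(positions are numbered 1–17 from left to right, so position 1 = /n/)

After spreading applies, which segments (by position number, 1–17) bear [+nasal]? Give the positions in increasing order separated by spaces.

From /n/ at 1 rightward: 2 /u/ → [+nasal]; 3 /o/ → [+nasal]; 4 /o/ → [+nasal]; bound reached.
From /n/ at 5 rightward: 6 /s/ blocks.
From /n/ at 11 rightward: 12 /w/ → [+nasal]; 13 /l/ → [+nasal]; 14 /s/ blocks.
Targets with no active source: positions 7 9 10 15 16 17 stay [-nasal].

1 2 3 4 5 11 12 13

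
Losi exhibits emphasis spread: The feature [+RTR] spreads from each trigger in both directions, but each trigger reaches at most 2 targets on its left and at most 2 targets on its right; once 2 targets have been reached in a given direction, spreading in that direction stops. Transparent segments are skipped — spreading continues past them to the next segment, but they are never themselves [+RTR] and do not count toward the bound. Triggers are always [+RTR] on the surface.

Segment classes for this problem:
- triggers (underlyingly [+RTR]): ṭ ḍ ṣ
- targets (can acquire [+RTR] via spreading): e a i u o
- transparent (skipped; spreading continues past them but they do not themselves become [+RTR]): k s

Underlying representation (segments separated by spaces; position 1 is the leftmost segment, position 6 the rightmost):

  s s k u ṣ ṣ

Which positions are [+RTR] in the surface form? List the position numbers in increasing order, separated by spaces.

4 5 6

From /ṣ/ at 5 rightward: 6 /ṣ/ is itself a trigger — this domain ends here.
From /ṣ/ at 5 leftward: 4 /u/ → [+RTR]; 3 /k/ transparent; 2 /s/ transparent; 1 /s/ transparent; word edge.
From /ṣ/ at 6 rightward: word edge.
From /ṣ/ at 6 leftward: 5 /ṣ/ is itself a trigger — this domain ends here.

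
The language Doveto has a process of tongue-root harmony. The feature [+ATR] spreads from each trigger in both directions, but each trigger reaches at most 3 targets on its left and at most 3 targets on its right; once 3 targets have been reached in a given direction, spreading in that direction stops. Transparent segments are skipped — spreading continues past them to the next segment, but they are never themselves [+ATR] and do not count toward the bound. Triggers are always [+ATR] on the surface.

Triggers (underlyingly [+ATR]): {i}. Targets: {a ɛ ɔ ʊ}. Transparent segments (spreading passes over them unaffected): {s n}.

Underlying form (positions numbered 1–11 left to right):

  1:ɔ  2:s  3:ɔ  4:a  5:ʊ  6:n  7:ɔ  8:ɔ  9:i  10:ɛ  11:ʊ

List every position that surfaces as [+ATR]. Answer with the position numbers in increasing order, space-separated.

5 7 8 9 10 11

From /i/ at 9 rightward: 10 /ɛ/ → [+ATR]; 11 /ʊ/ → [+ATR]; word edge.
From /i/ at 9 leftward: 8 /ɔ/ → [+ATR]; 7 /ɔ/ → [+ATR]; 6 /n/ transparent; 5 /ʊ/ → [+ATR]; bound reached.
Targets with no active source: positions 1 3 4 stay [-ATR].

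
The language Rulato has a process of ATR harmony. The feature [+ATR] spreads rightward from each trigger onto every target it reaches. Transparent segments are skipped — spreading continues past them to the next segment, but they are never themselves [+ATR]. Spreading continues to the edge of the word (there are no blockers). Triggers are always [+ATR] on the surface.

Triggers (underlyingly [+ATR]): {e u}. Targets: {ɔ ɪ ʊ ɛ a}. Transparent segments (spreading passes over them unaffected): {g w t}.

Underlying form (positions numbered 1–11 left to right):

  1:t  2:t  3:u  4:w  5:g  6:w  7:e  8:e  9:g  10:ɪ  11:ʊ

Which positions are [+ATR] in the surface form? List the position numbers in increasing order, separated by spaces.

From /u/ at 3 rightward: 4 /w/ transparent; 5 /g/ transparent; 6 /w/ transparent; 7 /e/ is itself a trigger — this domain ends here.
From /e/ at 7 rightward: 8 /e/ is itself a trigger — this domain ends here.
From /e/ at 8 rightward: 9 /g/ transparent; 10 /ɪ/ → [+ATR]; 11 /ʊ/ → [+ATR]; word edge.

3 7 8 10 11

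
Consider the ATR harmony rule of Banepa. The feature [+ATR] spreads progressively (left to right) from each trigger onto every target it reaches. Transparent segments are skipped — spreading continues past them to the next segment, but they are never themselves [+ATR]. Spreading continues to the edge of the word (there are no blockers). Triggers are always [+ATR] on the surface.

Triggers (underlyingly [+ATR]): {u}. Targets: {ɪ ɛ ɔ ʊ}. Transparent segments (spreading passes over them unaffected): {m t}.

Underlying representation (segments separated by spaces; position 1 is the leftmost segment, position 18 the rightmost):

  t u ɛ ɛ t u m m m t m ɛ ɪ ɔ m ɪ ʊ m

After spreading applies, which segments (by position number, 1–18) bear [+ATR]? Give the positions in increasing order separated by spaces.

2 3 4 6 12 13 14 16 17

From /u/ at 2 rightward: 3 /ɛ/ → [+ATR]; 4 /ɛ/ → [+ATR]; 5 /t/ transparent; 6 /u/ is itself a trigger — this domain ends here.
From /u/ at 6 rightward: 7 /m/ transparent; 8 /m/ transparent; 9 /m/ transparent; 10 /t/ transparent; 11 /m/ transparent; 12 /ɛ/ → [+ATR]; 13 /ɪ/ → [+ATR]; 14 /ɔ/ → [+ATR]; 15 /m/ transparent; 16 /ɪ/ → [+ATR]; 17 /ʊ/ → [+ATR]; 18 /m/ transparent; word edge.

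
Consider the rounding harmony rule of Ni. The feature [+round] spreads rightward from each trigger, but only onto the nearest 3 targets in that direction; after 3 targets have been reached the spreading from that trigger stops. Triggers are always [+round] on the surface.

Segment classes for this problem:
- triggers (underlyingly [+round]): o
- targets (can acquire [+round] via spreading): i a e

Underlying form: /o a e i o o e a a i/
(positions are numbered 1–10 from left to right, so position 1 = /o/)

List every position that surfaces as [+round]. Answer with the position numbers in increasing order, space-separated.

From /o/ at 1 rightward: 2 /a/ → [+round]; 3 /e/ → [+round]; 4 /i/ → [+round]; bound reached.
From /o/ at 5 rightward: 6 /o/ is itself a trigger — this domain ends here.
From /o/ at 6 rightward: 7 /e/ → [+round]; 8 /a/ → [+round]; 9 /a/ → [+round]; bound reached.
Target with no active source: position 10 stays [-round].

1 2 3 4 5 6 7 8 9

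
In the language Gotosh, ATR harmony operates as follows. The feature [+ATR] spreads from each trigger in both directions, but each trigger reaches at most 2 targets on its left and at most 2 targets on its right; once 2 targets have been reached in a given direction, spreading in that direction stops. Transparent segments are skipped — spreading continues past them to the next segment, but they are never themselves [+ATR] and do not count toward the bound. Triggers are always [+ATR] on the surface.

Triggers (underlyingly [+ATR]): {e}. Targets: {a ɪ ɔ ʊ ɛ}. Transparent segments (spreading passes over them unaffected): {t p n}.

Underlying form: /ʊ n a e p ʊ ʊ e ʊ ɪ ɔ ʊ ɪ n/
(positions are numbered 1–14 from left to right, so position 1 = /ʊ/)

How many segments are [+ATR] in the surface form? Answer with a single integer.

8

From /e/ at 4 rightward: 5 /p/ transparent; 6 /ʊ/ → [+ATR]; 7 /ʊ/ → [+ATR]; bound reached.
From /e/ at 4 leftward: 3 /a/ → [+ATR]; 2 /n/ transparent; 1 /ʊ/ → [+ATR]; bound reached.
From /e/ at 8 rightward: 9 /ʊ/ → [+ATR]; 10 /ɪ/ → [+ATR]; bound reached.
From /e/ at 8 leftward: 7 /ʊ/ → [+ATR]; 6 /ʊ/ → [+ATR]; bound reached.
Targets with no active source: positions 11 12 13 stay [-ATR].
[+ATR] positions on the surface: 1 3 4 6 7 8 9 10.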